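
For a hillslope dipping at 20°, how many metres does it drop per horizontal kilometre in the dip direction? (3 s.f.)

drop per km = 1000 × tan 20° = 1000 × 0.3640

364 m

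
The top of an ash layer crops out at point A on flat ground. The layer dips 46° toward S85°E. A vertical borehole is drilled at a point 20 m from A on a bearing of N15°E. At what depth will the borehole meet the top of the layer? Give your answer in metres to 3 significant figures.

The hole lies 80° from the dip direction, so the down-dip offset is 20 × cos 80° = 3.47 m.
Depth = down-dip offset × tan(dip) = 3.47 × tan 46° = 3.47 × 1.0355
Depth = 3.60 m

3.60 m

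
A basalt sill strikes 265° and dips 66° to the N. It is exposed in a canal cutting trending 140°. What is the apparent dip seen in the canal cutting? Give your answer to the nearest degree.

The strike is 265° and the section trends 140°; the acute angle between them is β = 55°.
tan(apparent dip) = tan 66° · sin 55° = 1.8398
α = arctan(1.8398) = 61.47°

61°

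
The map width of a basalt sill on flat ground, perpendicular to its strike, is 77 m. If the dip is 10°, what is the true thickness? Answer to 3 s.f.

13.4 m

True thickness t = w · sin(dip) = 77 × sin 10°
t = 77 × 0.1736 = 13.371 m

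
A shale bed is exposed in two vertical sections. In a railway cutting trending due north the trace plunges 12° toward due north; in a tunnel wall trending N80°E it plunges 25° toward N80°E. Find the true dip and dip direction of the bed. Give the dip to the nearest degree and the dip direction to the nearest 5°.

The two traces are lines in the plane: v₁ = (sin 0°·cos 12°, cos 0°·cos 12°, −sin 12°), v₂ = (sin 80°·cos 25°, cos 80°·cos 25°, −sin 25°).
Cross product v₁ × v₂ gives the pole to the plane: n ∝ (0.381, 0.186, 0.873).
True dip = arccos(n_z / |n|) = arccos(0.8997) = 25.9°.
The horizontal component of n points toward azimuth atan2(n_x, n_y) = 64°, the dip direction.

true dip 26°, dip direction 065°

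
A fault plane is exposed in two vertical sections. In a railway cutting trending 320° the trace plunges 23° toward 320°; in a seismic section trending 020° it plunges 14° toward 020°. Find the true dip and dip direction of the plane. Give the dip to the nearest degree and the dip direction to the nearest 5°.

The two traces are lines in the plane: v₁ = (sin 320°·cos 23°, cos 320°·cos 23°, −sin 23°), v₂ = (sin 20°·cos 14°, cos 20°·cos 14°, −sin 14°).
n = v₁ × v₂ = (-0.186, 0.273, 0.774) (taken with n_z > 0).
Dip δ = arctan(|n_h|/n_z) = arctan(0.330/0.774) = 23.1°.
Dip direction = azimuth of (n_x, n_y) = atan2(-0.186, 0.273) = 326°.

true dip 23°, dip direction 325°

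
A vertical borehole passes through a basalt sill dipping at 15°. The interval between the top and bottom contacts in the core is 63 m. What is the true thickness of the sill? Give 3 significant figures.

60.9 m

True thickness t = h · cos(dip) = 63 × cos 15°
t = 63 × 0.9659 = 60.853 m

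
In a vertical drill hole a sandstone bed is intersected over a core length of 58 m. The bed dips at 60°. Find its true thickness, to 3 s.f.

True thickness t = h · cos(dip) = 58 × cos 60°
t = 58 × 0.5000 = 29.000 m

29.0 m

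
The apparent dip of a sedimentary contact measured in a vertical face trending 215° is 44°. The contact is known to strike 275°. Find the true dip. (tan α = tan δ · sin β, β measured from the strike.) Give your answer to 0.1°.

48.1°

β = acute angle between strike 275° and section 215° = 60°.
tan(true dip) = tan 44° / sin 60° = 1.1151
δ = arctan(1.1151) = 48.11°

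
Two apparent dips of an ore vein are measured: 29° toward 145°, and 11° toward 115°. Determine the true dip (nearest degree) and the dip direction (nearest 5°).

true dip 39°, dip direction 190°

Each apparent-dip line lies in the plane. As unit vectors (x east, y north, z up), v₁ plunges 29°→145° and v₂ plunges 11°→115°.
The plane normal is n = v₁ × v₂ ∝ (-0.064, -0.336, 0.429).
True dip = arccos(n_z / |n|) = arccos(0.7824) = 38.5°.
Dip direction = azimuth of (n_x, n_y) = atan2(-0.064, -0.336) = 191°.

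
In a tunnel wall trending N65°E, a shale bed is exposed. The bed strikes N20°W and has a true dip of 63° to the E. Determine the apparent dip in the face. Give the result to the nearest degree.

63°

Angle between strike (N20°W) and section (N65°E): β = 85°.
tan(apparent dip) = tan 63° · sin 85° = 1.9551
apparent dip = arctan 1.9551 = 62.91°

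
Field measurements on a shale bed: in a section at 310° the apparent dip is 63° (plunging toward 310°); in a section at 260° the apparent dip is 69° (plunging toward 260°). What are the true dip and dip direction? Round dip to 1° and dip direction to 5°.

true dip 69°, dip direction 270°

The two traces are lines in the plane: v₁ = (sin 310°·cos 63°, cos 310°·cos 63°, −sin 63°), v₂ = (sin 260°·cos 69°, cos 260°·cos 69°, −sin 69°).
Cross product v₁ × v₂ gives the pole to the plane: n ∝ (-0.328, -0.010, 0.125).
Dip δ = arctan(|n_h|/n_z) = arctan(0.328/0.125) = 69.2°.
Dip direction = atan2(-0.328, -0.010) = 268° (azimuth of n's horizontal projection).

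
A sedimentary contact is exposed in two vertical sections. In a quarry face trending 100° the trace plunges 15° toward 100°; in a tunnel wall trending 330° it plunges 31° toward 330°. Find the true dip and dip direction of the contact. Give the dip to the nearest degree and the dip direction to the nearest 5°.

true dip 46°, dip direction 025°

The two traces are lines in the plane: v₁ = (sin 100°·cos 15°, cos 100°·cos 15°, −sin 15°), v₂ = (sin 330°·cos 31°, cos 330°·cos 31°, −sin 31°).
n = v₁ × v₂ = (0.279, 0.601, 0.634) (taken with n_z > 0).
True dip = arccos(n_z / |n|) = arccos(0.6917) = 46.2°.
Dip direction = azimuth of (n_x, n_y) = atan2(0.279, 0.601) = 25°.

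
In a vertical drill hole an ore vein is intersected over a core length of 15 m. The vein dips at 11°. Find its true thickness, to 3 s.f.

True thickness t = h · cos(dip) = 15 × cos 11°
t = 15 × 0.9816 = 14.724 m

14.7 m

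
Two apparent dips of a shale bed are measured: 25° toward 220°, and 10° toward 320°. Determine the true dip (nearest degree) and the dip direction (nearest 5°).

Represent each trace as a vector plunging at its apparent dip toward its trend (east-north-up frame): v₁ = (-0.583, -0.694, -0.423), v₂ = (-0.633, 0.754, -0.174).
Cross product v₁ × v₂ gives the pole to the plane: n ∝ (-0.439, -0.166, 0.879).
tan δ = √(n_x²+n_y²)/n_z = 0.470/0.879, so δ = 28.1°.
Dip direction = atan2(-0.439, -0.166) = 249° (azimuth of n's horizontal projection).

true dip 28°, dip direction 250°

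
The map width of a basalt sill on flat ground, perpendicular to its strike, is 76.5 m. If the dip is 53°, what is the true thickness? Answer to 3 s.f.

61.1 m

True thickness t = w · sin(dip) = 76.5 × sin 53°
t = 76.5 × 0.7986 = 61.096 m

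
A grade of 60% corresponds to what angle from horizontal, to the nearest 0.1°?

tan θ = 60/100 = 0.6000
θ = arctan(0.6000) = 30.96°

31.0°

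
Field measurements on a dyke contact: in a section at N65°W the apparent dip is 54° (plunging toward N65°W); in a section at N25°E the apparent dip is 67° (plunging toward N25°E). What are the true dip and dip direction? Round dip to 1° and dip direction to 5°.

true dip 70°, dip direction 355°

Represent each trace as a vector plunging at its apparent dip toward its trend (east-north-up frame): v₁ = (-0.533, 0.248, -0.809), v₂ = (0.165, 0.354, -0.921).
n = v₁ × v₂ = (-0.058, 0.624, 0.230) (taken with n_z > 0).
tan δ = √(n_x²+n_y²)/n_z = 0.627/0.230, so δ = 69.9°.
Dip direction = azimuth of (n_x, n_y) = atan2(-0.058, 0.624) = 355°.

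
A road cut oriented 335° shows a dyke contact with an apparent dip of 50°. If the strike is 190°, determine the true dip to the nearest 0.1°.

64.3°

β = acute angle between strike 190° and section 335° = 35°.
tan(true dip) = tan 50° / sin 35° = 2.0778
true dip = arctan 2.0778 = 64.30°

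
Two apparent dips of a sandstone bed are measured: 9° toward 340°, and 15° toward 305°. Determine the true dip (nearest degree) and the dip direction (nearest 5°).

The two traces are lines in the plane: v₁ = (sin 340°·cos 9°, cos 340°·cos 9°, −sin 9°), v₂ = (sin 305°·cos 15°, cos 305°·cos 15°, −sin 15°).
n = v₁ × v₂ = (-0.154, 0.036, 0.547) (taken with n_z > 0).
tan δ = √(n_x²+n_y²)/n_z = 0.158/0.547, so δ = 16.1°.
The horizontal component of n points toward azimuth atan2(n_x, n_y) = 283°, the dip direction.

true dip 16°, dip direction 285°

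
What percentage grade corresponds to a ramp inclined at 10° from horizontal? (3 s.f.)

17.6%

grade % = 100 × tan 10° = 100 × 0.1763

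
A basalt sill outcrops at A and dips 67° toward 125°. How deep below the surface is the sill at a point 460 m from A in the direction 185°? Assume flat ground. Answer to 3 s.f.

The hole lies 60° from the dip direction, so the down-dip offset is 460 × cos 60° = 230.00 m.
Depth = down-dip offset × tan(dip) = 230.00 × tan 67° = 230.00 × 2.3559
Depth = 541.85 m

542 m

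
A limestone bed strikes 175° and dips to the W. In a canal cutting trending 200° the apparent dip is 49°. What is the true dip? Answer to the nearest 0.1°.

The section is 25° from the strike.
tan(true dip) = tan 49° / sin 25° = 2.7220
δ = arctan(2.7220) = 69.83°

69.8°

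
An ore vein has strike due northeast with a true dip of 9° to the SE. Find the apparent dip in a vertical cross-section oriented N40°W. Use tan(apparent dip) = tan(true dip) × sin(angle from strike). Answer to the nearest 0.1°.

9.0°

Angle between strike (due northeast) and section (N40°W): β = 85°.
tan(apparent dip) = tan 9° · sin 85° = 0.1578
apparent dip = arctan 0.1578 = 8.97°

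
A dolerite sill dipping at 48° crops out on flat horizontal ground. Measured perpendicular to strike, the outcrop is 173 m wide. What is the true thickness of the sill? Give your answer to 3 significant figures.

True thickness t = w · sin(dip) = 173 × sin 48°
t = 173 × 0.7431 = 128.564 m

129 m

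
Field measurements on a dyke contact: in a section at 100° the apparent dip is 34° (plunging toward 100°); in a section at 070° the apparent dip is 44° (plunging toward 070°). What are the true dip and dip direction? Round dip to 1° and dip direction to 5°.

true dip 46°, dip direction 050°

Represent each trace as a vector plunging at its apparent dip toward its trend (east-north-up frame): v₁ = (0.816, -0.144, -0.559), v₂ = (0.676, 0.246, -0.695).
Cross product v₁ × v₂ gives the pole to the plane: n ∝ (0.238, 0.189, 0.298).
tan δ = √(n_x²+n_y²)/n_z = 0.304/0.298, so δ = 45.5°.
Dip direction = azimuth of (n_x, n_y) = atan2(0.238, 0.189) = 51°.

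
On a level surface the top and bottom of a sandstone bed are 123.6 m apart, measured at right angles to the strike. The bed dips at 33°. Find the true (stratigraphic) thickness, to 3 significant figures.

True thickness t = w · sin(dip) = 123.6 × sin 33°
t = 123.6 × 0.5446 = 67.317 m

67.3 m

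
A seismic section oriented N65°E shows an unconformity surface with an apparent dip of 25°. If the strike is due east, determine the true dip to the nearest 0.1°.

The section is 25° from the strike.
tan(true dip) = tan 25° / sin 25° = 1.1034
true dip = arctan 1.1034 = 47.81°

47.8°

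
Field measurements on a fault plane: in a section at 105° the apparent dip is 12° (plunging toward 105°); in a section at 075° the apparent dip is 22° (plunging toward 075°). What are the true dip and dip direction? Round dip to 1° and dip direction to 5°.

true dip 26°, dip direction 040°

The two traces are lines in the plane: v₁ = (sin 105°·cos 12°, cos 105°·cos 12°, −sin 12°), v₂ = (sin 75°·cos 22°, cos 75°·cos 22°, −sin 22°).
The plane normal is n = v₁ × v₂ ∝ (0.145, 0.168, 0.453).
Dip δ = arctan(|n_h|/n_z) = arctan(0.222/0.453) = 26.0°.
Dip direction = azimuth of (n_x, n_y) = atan2(0.145, 0.168) = 41°.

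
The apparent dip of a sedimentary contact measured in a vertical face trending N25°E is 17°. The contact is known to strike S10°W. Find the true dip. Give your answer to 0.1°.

The section is 15° from the strike.
tan δ = tan α / sin β = tan 17° / sin 15° = 0.3057 / 0.2588 = 1.1813
true dip = arctan 1.1813 = 49.75°

49.8°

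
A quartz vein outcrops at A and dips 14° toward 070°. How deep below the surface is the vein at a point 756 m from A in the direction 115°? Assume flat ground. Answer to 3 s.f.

133 m

The hole lies 45° from the dip direction, so the down-dip offset is 756 × cos 45° = 534.57 m.
Depth = down-dip offset × tan(dip) = 534.57 × tan 14° = 534.57 × 0.2493
Depth = 133.28 m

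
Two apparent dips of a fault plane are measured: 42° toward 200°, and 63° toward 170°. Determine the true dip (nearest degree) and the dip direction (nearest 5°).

true dip 68°, dip direction 130°

The two traces are lines in the plane: v₁ = (sin 200°·cos 42°, cos 200°·cos 42°, −sin 42°), v₂ = (sin 170°·cos 63°, cos 170°·cos 63°, −sin 63°).
The plane normal is n = v₁ × v₂ ∝ (0.323, -0.279, 0.169).
True dip = arccos(n_z / |n|) = arccos(0.3674) = 68.4°.
Dip direction = atan2(0.323, -0.279) = 131° (azimuth of n's horizontal projection).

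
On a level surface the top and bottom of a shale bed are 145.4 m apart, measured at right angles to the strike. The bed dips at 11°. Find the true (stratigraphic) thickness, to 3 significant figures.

True thickness t = w · sin(dip) = 145.4 × sin 11°
t = 145.4 × 0.1908 = 27.744 m

27.7 m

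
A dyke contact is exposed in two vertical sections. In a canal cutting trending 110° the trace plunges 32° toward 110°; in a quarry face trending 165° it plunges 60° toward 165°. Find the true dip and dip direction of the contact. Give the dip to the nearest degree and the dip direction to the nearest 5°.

true dip 61°, dip direction 180°

The two traces are lines in the plane: v₁ = (sin 110°·cos 32°, cos 110°·cos 32°, −sin 32°), v₂ = (sin 165°·cos 60°, cos 165°·cos 60°, −sin 60°).
The plane normal is n = v₁ × v₂ ∝ (0.005, -0.622, 0.347).
True dip = arccos(n_z / |n|) = arccos(0.4878) = 60.8°.
Dip direction = atan2(0.005, -0.622) = 180° (azimuth of n's horizontal projection).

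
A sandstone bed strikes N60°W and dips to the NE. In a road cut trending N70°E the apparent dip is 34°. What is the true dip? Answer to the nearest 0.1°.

41.4°

β = acute angle between strike N60°W and section N70°E = 50°.
tan δ = tan α / sin β = tan 34° / sin 50° = 0.6745 / 0.7660 = 0.8805
δ = arctan(0.8805) = 41.36°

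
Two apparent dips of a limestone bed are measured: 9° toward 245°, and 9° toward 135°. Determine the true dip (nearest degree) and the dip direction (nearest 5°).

true dip 15°, dip direction 190°

The two traces are lines in the plane: v₁ = (sin 245°·cos 9°, cos 245°·cos 9°, −sin 9°), v₂ = (sin 135°·cos 9°, cos 135°·cos 9°, −sin 9°).
The plane normal is n = v₁ × v₂ ∝ (-0.044, -0.249, 0.917).
Dip δ = arctan(|n_h|/n_z) = arctan(0.253/0.917) = 15.4°.
Dip direction = azimuth of (n_x, n_y) = atan2(-0.044, -0.249) = 190°.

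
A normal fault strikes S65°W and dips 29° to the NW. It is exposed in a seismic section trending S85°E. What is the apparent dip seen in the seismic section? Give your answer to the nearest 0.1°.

15.5°

The strike is S65°W and the section trends S85°E; the acute angle between them is β = 30°.
tan(apparent dip) = tan 29° · sin 30° = 0.2772
apparent dip = arctan 0.2772 = 15.49°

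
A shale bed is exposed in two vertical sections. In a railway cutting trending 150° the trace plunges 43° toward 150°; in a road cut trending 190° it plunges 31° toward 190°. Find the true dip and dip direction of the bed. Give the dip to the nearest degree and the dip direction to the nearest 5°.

Represent each trace as a vector plunging at its apparent dip toward its trend (east-north-up frame): v₁ = (0.366, -0.633, -0.682), v₂ = (-0.149, -0.844, -0.515).
The plane normal is n = v₁ × v₂ ∝ (0.249, -0.290, 0.403).
tan δ = √(n_x²+n_y²)/n_z = 0.382/0.403, so δ = 43.5°.
Dip direction = azimuth of (n_x, n_y) = atan2(0.249, -0.290) = 139°.

true dip 44°, dip direction 140°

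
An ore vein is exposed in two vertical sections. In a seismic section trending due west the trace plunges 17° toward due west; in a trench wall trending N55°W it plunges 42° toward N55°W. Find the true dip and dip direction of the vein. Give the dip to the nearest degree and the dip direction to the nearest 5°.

Represent each trace as a vector plunging at its apparent dip toward its trend (east-north-up frame): v₁ = (-0.956, -0.000, -0.292), v₂ = (-0.609, 0.426, -0.669).
Cross product v₁ × v₂ gives the pole to the plane: n ∝ (-0.125, 0.462, 0.408).
Dip δ = arctan(|n_h|/n_z) = arctan(0.478/0.408) = 49.6°.
The horizontal component of n points toward azimuth atan2(n_x, n_y) = 345°, the dip direction.

true dip 50°, dip direction 345°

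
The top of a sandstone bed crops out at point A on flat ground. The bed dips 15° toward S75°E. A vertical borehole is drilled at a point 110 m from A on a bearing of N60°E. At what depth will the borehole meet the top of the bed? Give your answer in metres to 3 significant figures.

The hole lies 45° from the dip direction, so the down-dip offset is 110 × cos 45° = 77.78 m.
Depth = down-dip offset × tan(dip) = 77.78 × tan 15° = 77.78 × 0.2679
Depth = 20.84 m

20.8 m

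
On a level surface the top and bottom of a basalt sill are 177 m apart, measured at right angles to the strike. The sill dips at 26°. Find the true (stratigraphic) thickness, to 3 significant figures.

77.6 m

True thickness t = w · sin(dip) = 177 × sin 26°
t = 177 × 0.4384 = 77.592 m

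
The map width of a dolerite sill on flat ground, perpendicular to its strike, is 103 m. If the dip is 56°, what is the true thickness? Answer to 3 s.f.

85.4 m

True thickness t = w · sin(dip) = 103 × sin 56°
t = 103 × 0.8290 = 85.391 m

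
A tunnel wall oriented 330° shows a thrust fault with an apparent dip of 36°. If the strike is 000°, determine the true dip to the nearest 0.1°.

55.5°

β = acute angle between strike 000° and section 330° = 30°.
tan δ = tan α / sin β = tan 36° / sin 30° = 0.7265 / 0.5000 = 1.4531
true dip = arctan 1.4531 = 55.46°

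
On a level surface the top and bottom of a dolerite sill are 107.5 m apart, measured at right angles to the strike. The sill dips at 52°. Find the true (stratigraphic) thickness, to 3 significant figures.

84.7 m

True thickness t = w · sin(dip) = 107.5 × sin 52°
t = 107.5 × 0.7880 = 84.711 m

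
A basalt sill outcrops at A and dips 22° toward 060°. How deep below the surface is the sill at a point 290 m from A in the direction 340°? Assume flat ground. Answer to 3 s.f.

The hole lies 80° from the dip direction, so the down-dip offset is 290 × cos 80° = 50.36 m.
Depth = down-dip offset × tan(dip) = 50.36 × tan 22° = 50.36 × 0.4040
Depth = 20.35 m

20.3 m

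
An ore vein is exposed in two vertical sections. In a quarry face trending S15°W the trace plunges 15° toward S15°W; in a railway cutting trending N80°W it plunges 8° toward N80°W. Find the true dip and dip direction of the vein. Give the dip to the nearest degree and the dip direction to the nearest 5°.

Represent each trace as a vector plunging at its apparent dip toward its trend (east-north-up frame): v₁ = (-0.250, -0.933, -0.259), v₂ = (-0.975, 0.172, -0.139).
Cross product v₁ × v₂ gives the pole to the plane: n ∝ (-0.174, -0.218, 0.953).
tan δ = √(n_x²+n_y²)/n_z = 0.279/0.953, so δ = 16.3°.
Dip direction = azimuth of (n_x, n_y) = atan2(-0.174, -0.218) = 219°.

true dip 16°, dip direction 220°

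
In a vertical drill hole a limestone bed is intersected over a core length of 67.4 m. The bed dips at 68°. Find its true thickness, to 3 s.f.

25.2 m

True thickness t = h · cos(dip) = 67.4 × cos 68°
t = 67.4 × 0.3746 = 25.248 m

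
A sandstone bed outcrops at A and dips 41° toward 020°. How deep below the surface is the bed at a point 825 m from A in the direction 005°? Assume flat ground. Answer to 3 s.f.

693 m

The hole lies 15° from the dip direction, so the down-dip offset is 825 × cos 15° = 796.89 m.
Depth = down-dip offset × tan(dip) = 796.89 × tan 41° = 796.89 × 0.8693
Depth = 692.72 m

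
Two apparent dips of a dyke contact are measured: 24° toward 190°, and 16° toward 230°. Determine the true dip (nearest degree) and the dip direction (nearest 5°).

Each apparent-dip line lies in the plane. As unit vectors (x east, y north, z up), v₁ plunges 24°→190° and v₂ plunges 16°→230°.
Cross product v₁ × v₂ gives the pole to the plane: n ∝ (0.003, -0.256, 0.564).
tan δ = √(n_x²+n_y²)/n_z = 0.256/0.564, so δ = 24.4°.
Dip direction = azimuth of (n_x, n_y) = atan2(0.003, -0.256) = 179°.

true dip 24°, dip direction 180°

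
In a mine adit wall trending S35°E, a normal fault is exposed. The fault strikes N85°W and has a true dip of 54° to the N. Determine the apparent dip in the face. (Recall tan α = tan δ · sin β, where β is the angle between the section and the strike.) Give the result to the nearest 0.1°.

46.5°

Angle between strike (N85°W) and section (S35°E): β = 50°.
tan α = tan 54° × sin 50° = 1.3764 × 0.7660 = 1.0544
α = arctan(1.0544) = 46.52°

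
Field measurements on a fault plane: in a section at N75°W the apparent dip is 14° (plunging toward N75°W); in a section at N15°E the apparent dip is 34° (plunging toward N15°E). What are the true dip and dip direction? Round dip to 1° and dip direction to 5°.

true dip 36°, dip direction 355°

The two traces are lines in the plane: v₁ = (sin 285°·cos 14°, cos 285°·cos 14°, −sin 14°), v₂ = (sin 15°·cos 34°, cos 15°·cos 34°, −sin 34°).
The plane normal is n = v₁ × v₂ ∝ (-0.053, 0.576, 0.804).
tan δ = √(n_x²+n_y²)/n_z = 0.578/0.804, so δ = 35.7°.
The horizontal component of n points toward azimuth atan2(n_x, n_y) = 355°, the dip direction.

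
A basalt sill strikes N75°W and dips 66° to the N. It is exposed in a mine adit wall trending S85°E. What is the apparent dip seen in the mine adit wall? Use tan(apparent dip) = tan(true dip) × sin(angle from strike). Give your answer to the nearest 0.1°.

The strike is N75°W and the section trends S85°E; the acute angle between them is β = 10°.
tan(apparent dip) = tan 66° · sin 10° = 0.3900
α = arctan(0.3900) = 21.31°

21.3°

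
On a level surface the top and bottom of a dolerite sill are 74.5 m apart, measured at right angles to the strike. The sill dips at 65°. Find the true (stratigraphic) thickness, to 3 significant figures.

True thickness t = w · sin(dip) = 74.5 × sin 65°
t = 74.5 × 0.9063 = 67.520 m

67.5 m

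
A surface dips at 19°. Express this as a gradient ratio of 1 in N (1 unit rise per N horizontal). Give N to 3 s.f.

1 : N means tan θ = 1/N, so N = 1/tan 19° = 1/0.3443

1 in 2.90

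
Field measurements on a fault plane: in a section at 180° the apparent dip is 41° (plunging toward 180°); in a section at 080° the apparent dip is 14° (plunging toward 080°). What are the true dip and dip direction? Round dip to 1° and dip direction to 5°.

true dip 44°, dip direction 155°

Represent each trace as a vector plunging at its apparent dip toward its trend (east-north-up frame): v₁ = (0.000, -0.755, -0.656), v₂ = (0.956, 0.168, -0.242).
n = v₁ × v₂ = (0.293, -0.627, 0.721) (taken with n_z > 0).
tan δ = √(n_x²+n_y²)/n_z = 0.692/0.721, so δ = 43.8°.
Dip direction = azimuth of (n_x, n_y) = atan2(0.293, -0.627) = 155°.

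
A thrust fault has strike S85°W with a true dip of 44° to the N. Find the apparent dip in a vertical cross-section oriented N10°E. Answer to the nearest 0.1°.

The strike is S85°W and the section trends N10°E; the acute angle between them is β = 75°.
tan(apparent dip) = tan 44° · sin 75° = 0.9328
apparent dip = arctan 0.9328 = 43.01°

43.0°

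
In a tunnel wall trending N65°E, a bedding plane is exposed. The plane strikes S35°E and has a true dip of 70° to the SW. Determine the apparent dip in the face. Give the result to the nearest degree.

The section lies 80° from the strike.
tan α = tan 70° × sin 80° = 2.7475 × 0.9848 = 2.7057
α = arctan(2.7057) = 69.72°

70°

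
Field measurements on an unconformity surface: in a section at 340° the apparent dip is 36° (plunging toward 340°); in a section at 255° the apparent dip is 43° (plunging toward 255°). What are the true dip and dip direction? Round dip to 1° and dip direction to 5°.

Each apparent-dip line lies in the plane. As unit vectors (x east, y north, z up), v₁ plunges 36°→340° and v₂ plunges 43°→255°.
n = v₁ × v₂ = (-0.630, 0.227, 0.589) (taken with n_z > 0).
Dip δ = arctan(|n_h|/n_z) = arctan(0.669/0.589) = 48.6°.
Dip direction = atan2(-0.630, 0.227) = 290° (azimuth of n's horizontal projection).

true dip 49°, dip direction 290°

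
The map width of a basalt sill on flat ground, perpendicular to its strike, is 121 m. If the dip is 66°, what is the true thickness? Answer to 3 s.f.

True thickness t = w · sin(dip) = 121 × sin 66°
t = 121 × 0.9135 = 110.539 m

111 m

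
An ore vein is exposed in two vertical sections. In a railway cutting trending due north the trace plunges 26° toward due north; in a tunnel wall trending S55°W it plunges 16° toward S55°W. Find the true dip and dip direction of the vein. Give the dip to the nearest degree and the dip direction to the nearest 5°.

true dip 40°, dip direction 305°

Each apparent-dip line lies in the plane. As unit vectors (x east, y north, z up), v₁ plunges 26°→due north and v₂ plunges 16°→S55°W.
n = v₁ × v₂ = (-0.489, 0.345, 0.708) (taken with n_z > 0).
True dip = arccos(n_z / |n|) = arccos(0.7633) = 40.2°.
Dip direction = atan2(-0.489, 0.345) = 305° (azimuth of n's horizontal projection).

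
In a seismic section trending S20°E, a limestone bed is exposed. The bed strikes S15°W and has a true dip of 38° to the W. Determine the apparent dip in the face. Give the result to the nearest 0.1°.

Angle between strike (S15°W) and section (S20°E): β = 35°.
tan α = tan 38° × sin 35° = 0.7813 × 0.5736 = 0.4481
α = arctan(0.4481) = 24.14°

24.1°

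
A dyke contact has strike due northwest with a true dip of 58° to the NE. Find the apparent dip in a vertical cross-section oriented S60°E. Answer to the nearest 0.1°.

The strike is due northwest and the section trends S60°E; the acute angle between them is β = 15°.
tan(apparent dip) = tan 58° · sin 15° = 0.4142
apparent dip = arctan 0.4142 = 22.50°

22.5°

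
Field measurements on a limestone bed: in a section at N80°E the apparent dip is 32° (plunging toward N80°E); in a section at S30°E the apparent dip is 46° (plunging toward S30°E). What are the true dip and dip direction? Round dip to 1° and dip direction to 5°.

Each apparent-dip line lies in the plane. As unit vectors (x east, y north, z up), v₁ plunges 32°→N80°E and v₂ plunges 46°→S30°E.
The plane normal is n = v₁ × v₂ ∝ (0.425, -0.417, 0.554).
Dip δ = arctan(|n_h|/n_z) = arctan(0.595/0.554) = 47.1°.
The horizontal component of n points toward azimuth atan2(n_x, n_y) = 134°, the dip direction.

true dip 47°, dip direction 135°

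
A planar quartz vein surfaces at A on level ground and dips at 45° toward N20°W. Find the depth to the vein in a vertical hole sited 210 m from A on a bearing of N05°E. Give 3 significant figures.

190 m

The hole lies 25° from the dip direction, so the down-dip offset is 210 × cos 25° = 190.32 m.
Depth = down-dip offset × tan(dip) = 190.32 × tan 45° = 190.32 × 1.0000
Depth = 190.32 m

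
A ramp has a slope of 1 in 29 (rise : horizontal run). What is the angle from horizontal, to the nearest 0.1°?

2.0°

tan θ = 1/29 = 0.0345
θ = arctan(0.0345) = 1.97°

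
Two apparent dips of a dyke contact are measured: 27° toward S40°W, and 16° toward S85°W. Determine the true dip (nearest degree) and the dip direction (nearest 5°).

true dip 27°, dip direction 210°

Represent each trace as a vector plunging at its apparent dip toward its trend (east-north-up frame): v₁ = (-0.573, -0.683, -0.454), v₂ = (-0.958, -0.084, -0.276).
n = v₁ × v₂ = (-0.150, -0.277, 0.606) (taken with n_z > 0).
tan δ = √(n_x²+n_y²)/n_z = 0.315/0.606, so δ = 27.5°.
The horizontal component of n points toward azimuth atan2(n_x, n_y) = 208°, the dip direction.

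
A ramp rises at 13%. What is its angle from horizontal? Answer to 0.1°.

7.4°

tan θ = 13/100 = 0.1300
θ = arctan(0.1300) = 7.41°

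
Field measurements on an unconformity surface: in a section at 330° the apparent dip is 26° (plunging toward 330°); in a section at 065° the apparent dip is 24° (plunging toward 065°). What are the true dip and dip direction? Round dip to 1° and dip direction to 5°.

Represent each trace as a vector plunging at its apparent dip toward its trend (east-north-up frame): v₁ = (-0.449, 0.778, -0.438), v₂ = (0.828, 0.386, -0.407).
The plane normal is n = v₁ × v₂ ∝ (0.147, 0.546, 0.818).
tan δ = √(n_x²+n_y²)/n_z = 0.565/0.818, so δ = 34.6°.
Dip direction = atan2(0.147, 0.546) = 15° (azimuth of n's horizontal projection).

true dip 35°, dip direction 015°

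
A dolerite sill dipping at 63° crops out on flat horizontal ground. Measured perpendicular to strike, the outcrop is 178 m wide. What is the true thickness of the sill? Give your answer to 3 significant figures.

159 m

True thickness t = w · sin(dip) = 178 × sin 63°
t = 178 × 0.8910 = 158.599 m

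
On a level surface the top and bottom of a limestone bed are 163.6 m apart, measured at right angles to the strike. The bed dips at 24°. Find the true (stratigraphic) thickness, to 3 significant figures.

True thickness t = w · sin(dip) = 163.6 × sin 24°
t = 163.6 × 0.4067 = 66.542 m

66.5 m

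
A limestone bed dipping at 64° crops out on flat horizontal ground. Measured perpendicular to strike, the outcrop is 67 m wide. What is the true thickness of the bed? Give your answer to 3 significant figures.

60.2 m

True thickness t = w · sin(dip) = 67 × sin 64°
t = 67 × 0.8988 = 60.219 m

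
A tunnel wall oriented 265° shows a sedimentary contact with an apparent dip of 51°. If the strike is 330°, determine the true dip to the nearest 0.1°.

β = acute angle between strike 330° and section 265° = 65°.
tan(true dip) = tan 51° / sin 65° = 1.3626
true dip = arctan 1.3626 = 53.72°

53.7°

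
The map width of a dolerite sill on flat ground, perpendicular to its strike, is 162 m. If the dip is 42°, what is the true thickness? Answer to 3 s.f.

True thickness t = w · sin(dip) = 162 × sin 42°
t = 162 × 0.6691 = 108.399 m

108 m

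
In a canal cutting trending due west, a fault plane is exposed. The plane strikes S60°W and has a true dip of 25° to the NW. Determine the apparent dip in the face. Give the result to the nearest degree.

The section lies 30° from the strike.
tan α = tan 25° × sin 30° = 0.4663 × 0.5000 = 0.2332
apparent dip = arctan 0.2332 = 13.12°

13°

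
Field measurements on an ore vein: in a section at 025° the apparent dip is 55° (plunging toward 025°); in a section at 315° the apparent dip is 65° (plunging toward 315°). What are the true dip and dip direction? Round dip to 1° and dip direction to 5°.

Each apparent-dip line lies in the plane. As unit vectors (x east, y north, z up), v₁ plunges 55°→025° and v₂ plunges 65°→315°.
Cross product v₁ × v₂ gives the pole to the plane: n ∝ (-0.226, 0.464, 0.228).
Dip δ = arctan(|n_h|/n_z) = arctan(0.517/0.228) = 66.2°.
The horizontal component of n points toward azimuth atan2(n_x, n_y) = 334°, the dip direction.

true dip 66°, dip direction 335°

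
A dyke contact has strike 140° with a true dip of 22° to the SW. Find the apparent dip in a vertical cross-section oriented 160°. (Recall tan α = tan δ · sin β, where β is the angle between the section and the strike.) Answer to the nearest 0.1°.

Angle between strike (140°) and section (160°): β = 20°.
tan(apparent dip) = tan 22° · sin 20° = 0.1382
apparent dip = arctan 0.1382 = 7.87°

7.9°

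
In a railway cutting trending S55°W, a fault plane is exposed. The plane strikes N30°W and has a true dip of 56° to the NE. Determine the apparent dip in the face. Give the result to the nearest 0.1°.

55.9°

The strike is N30°W and the section trends S55°W; the acute angle between them is β = 85°.
tan(apparent dip) = tan 56° · sin 85° = 1.4769
α = arctan(1.4769) = 55.90°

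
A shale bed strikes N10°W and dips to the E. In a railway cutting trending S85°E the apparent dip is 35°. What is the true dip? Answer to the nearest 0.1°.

35.9°

The section is 75° from the strike.
tan δ = tan α / sin β = tan 35° / sin 75° = 0.7002 / 0.9659 = 0.7249
true dip = arctan 0.7249 = 35.94°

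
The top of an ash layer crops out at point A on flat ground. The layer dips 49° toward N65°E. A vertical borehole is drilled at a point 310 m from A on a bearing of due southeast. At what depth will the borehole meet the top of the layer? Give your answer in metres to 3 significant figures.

The hole lies 70° from the dip direction, so the down-dip offset is 310 × cos 70° = 106.03 m.
Depth = down-dip offset × tan(dip) = 106.03 × tan 49° = 106.03 × 1.1504
Depth = 121.97 m

122 m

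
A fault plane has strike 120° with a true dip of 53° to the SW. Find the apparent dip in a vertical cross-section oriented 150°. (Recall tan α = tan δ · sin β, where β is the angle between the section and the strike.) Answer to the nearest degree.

The strike is 120° and the section trends 150°; the acute angle between them is β = 30°.
tan(apparent dip) = tan 53° · sin 30° = 0.6635
apparent dip = arctan 0.6635 = 33.57°

34°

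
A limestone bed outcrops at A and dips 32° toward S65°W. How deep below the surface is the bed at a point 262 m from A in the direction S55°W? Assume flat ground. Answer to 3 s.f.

161 m

The hole lies 10° from the dip direction, so the down-dip offset is 262 × cos 10° = 258.02 m.
Depth = down-dip offset × tan(dip) = 258.02 × tan 32° = 258.02 × 0.6249
Depth = 161.23 m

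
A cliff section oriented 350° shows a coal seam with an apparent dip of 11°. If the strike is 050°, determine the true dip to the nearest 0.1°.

12.7°

The section is 60° from the strike.
tan δ = tan α / sin β = tan 11° / sin 60° = 0.1944 / 0.8660 = 0.2245
true dip = arctan 0.2245 = 12.65°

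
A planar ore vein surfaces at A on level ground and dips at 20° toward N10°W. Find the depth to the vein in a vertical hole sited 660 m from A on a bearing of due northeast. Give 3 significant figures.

138 m

The hole lies 55° from the dip direction, so the down-dip offset is 660 × cos 55° = 378.56 m.
Depth = down-dip offset × tan(dip) = 378.56 × tan 20° = 378.56 × 0.3640
Depth = 137.78 m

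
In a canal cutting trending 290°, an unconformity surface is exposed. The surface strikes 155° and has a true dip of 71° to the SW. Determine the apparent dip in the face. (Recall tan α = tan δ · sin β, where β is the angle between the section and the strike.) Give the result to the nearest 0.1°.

The section lies 45° from the strike.
tan α = tan 71° × sin 45° = 2.9042 × 0.7071 = 2.0536
α = arctan(2.0536) = 64.04°

64.0°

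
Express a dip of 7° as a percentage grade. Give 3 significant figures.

12.3%

grade % = 100 × tan 7° = 100 × 0.1228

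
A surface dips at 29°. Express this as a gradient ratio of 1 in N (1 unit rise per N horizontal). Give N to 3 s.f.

1 in 1.80

1 : N means tan θ = 1/N, so N = 1/tan 29° = 1/0.5543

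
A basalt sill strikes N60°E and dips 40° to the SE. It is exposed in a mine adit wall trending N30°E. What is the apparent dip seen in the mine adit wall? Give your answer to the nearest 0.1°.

22.8°

Angle between strike (N60°E) and section (N30°E): β = 30°.
tan(apparent dip) = tan 40° · sin 30° = 0.4195
apparent dip = arctan 0.4195 = 22.76°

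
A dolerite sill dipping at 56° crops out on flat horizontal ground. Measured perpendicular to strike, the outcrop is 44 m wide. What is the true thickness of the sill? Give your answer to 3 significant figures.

True thickness t = w · sin(dip) = 44 × sin 56°
t = 44 × 0.8290 = 36.478 m

36.5 m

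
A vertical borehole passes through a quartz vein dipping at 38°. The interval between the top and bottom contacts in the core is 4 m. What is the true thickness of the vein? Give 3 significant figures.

3.15 m

True thickness t = h · cos(dip) = 4 × cos 38°
t = 4 × 0.7880 = 3.152 m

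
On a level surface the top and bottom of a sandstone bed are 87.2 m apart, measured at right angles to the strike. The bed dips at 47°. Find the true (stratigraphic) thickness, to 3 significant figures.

63.8 m

True thickness t = w · sin(dip) = 87.2 × sin 47°
t = 87.2 × 0.7314 = 63.774 m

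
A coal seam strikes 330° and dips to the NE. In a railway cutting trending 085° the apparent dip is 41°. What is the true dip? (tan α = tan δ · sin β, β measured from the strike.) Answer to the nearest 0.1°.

β = acute angle between strike 330° and section 085° = 65°.
tan δ = tan α / sin β = tan 41° / sin 65° = 0.8693 / 0.9063 = 0.9592
δ = arctan(0.9592) = 43.81°

43.8°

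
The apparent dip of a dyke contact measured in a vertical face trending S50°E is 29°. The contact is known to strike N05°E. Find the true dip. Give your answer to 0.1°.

β = acute angle between strike N05°E and section S50°E = 55°.
tan(true dip) = tan 29° / sin 55° = 0.6767
δ = arctan(0.6767) = 34.09°

34.1°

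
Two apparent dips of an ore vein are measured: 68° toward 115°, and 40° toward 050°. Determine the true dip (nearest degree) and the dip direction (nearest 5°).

Represent each trace as a vector plunging at its apparent dip toward its trend (east-north-up frame): v₁ = (0.340, -0.158, -0.927), v₂ = (0.587, 0.492, -0.643).
n = v₁ × v₂ = (0.558, -0.326, 0.260) (taken with n_z > 0).
True dip = arccos(n_z / |n|) = arccos(0.3732) = 68.1°.
The horizontal component of n points toward azimuth atan2(n_x, n_y) = 120°, the dip direction.

true dip 68°, dip direction 120°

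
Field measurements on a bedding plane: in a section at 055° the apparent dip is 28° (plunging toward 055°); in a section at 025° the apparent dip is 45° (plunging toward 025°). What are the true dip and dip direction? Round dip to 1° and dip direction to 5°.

Represent each trace as a vector plunging at its apparent dip toward its trend (east-north-up frame): v₁ = (0.723, 0.506, -0.469), v₂ = (0.299, 0.641, -0.707).
n = v₁ × v₂ = (-0.057, 0.371, 0.312) (taken with n_z > 0).
True dip = arccos(n_z / |n|) = arccos(0.6393) = 50.3°.
The horizontal component of n points toward azimuth atan2(n_x, n_y) = 351°, the dip direction.

true dip 50°, dip direction 350°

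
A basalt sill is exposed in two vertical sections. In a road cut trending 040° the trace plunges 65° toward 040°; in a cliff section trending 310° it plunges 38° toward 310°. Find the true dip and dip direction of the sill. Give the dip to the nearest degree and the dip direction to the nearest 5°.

The two traces are lines in the plane: v₁ = (sin 40°·cos 65°, cos 40°·cos 65°, −sin 65°), v₂ = (sin 310°·cos 38°, cos 310°·cos 38°, −sin 38°).
The plane normal is n = v₁ × v₂ ∝ (0.260, 0.714, 0.333).
tan δ = √(n_x²+n_y²)/n_z = 0.760/0.333, so δ = 66.3°.
Dip direction = azimuth of (n_x, n_y) = atan2(0.260, 0.714) = 20°.

true dip 66°, dip direction 020°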